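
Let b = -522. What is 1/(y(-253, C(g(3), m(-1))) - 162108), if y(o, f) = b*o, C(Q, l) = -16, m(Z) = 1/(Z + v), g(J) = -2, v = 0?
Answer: -1/30042 ≈ -3.3287e-5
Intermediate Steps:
m(Z) = 1/Z (m(Z) = 1/(Z + 0) = 1/Z)
y(o, f) = -522*o
1/(y(-253, C(g(3), m(-1))) - 162108) = 1/(-522*(-253) - 162108) = 1/(132066 - 162108) = 1/(-30042) = -1/30042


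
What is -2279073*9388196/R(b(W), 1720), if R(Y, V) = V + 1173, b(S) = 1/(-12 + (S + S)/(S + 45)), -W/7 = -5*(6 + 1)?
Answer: -21396384022308/2893 ≈ -7.3959e+9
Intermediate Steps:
W = 245 (W = -(-35)*(6 + 1) = -(-35)*7 = -7*(-35) = 245)
b(S) = 1/(-12 + 2*S/(45 + S)) (b(S) = 1/(-12 + (2*S)/(45 + S)) = 1/(-12 + 2*S/(45 + S)))
R(Y, V) = 1173 + V
-2279073*9388196/R(b(W), 1720) = -2279073*9388196/(1173 + 1720) = -2279073/(2893*(1/9388196)) = -2279073/2893/9388196 = -2279073*9388196/2893 = -21396384022308/2893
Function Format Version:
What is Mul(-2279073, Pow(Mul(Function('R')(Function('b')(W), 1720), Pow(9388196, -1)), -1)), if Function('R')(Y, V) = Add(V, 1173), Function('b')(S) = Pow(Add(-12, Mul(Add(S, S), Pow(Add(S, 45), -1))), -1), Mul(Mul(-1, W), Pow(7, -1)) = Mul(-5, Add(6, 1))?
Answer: Rational(-21396384022308, 2893) ≈ -7.3959e+9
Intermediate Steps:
W = 245 (W = Mul(-7, Mul(-5, Add(6, 1))) = Mul(-7, Mul(-5, 7)) = Mul(-7, -35) = 245)
Function('b')(S) = Pow(Add(-12, Mul(2, S, Pow(Add(45, S), -1))), -1) (Function('b')(S) = Pow(Add(-12, Mul(Mul(2, S), Pow(Add(45, S), -1))), -1) = Pow(Add(-12, Mul(2, S, Pow(Add(45, S), -1))), -1))
Function('R')(Y, V) = Add(1173, V)
Mul(-2279073, Pow(Mul(Function('R')(Function('b')(W), 1720), Pow(9388196, -1)), -1)) = Mul(-2279073, Pow(Mul(Add(1173, 1720), Pow(9388196, -1)), -1)) = Mul(-2279073, Pow(Mul(2893, Rational(1, 9388196)), -1)) = Mul(-2279073, Pow(Rational(2893, 9388196), -1)) = Mul(-2279073, Rational(9388196, 2893)) = Rational(-21396384022308, 2893)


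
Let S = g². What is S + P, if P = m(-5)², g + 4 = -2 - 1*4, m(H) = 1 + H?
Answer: 116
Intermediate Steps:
g = -10 (g = -4 + (-2 - 1*4) = -4 + (-2 - 4) = -4 - 6 = -10)
P = 16 (P = (1 - 5)² = (-4)² = 16)
S = 100 (S = (-10)² = 100)
S + P = 100 + 16 = 116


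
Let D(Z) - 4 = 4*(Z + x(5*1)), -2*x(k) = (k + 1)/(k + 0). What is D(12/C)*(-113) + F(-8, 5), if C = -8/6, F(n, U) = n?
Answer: 19396/5 ≈ 3879.2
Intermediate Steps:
C = -4/3 (C = -8*⅙ = -4/3 ≈ -1.3333)
x(k) = -(1 + k)/(2*k) (x(k) = -(k + 1)/(2*(k + 0)) = -(1 + k)/(2*k))
D(Z) = 8/5 + 4*Z (D(Z) = 4 + 4*(Z + (-1 - 5)/(2*((5*1)))) = 4 + 4*(Z + (½)*(-1 - 1*5)/5) = 4 + 4*(Z + (½)*(⅕)*(-1 - 5)) = 4 + 4*(Z + (½)*(⅕)*(-6)) = 4 + 4*(Z - ⅗) = 4 + 4*(-⅗ + Z) = 4 + (-12/5 + 4*Z) = 8/5 + 4*Z)
D(12/C)*(-113) + F(-8, 5) = (8/5 + 4*(12/(-4/3)))*(-113) - 8 = (8/5 + 4*(12*(-¾)))*(-113) - 8 = (8/5 + 4*(-9))*(-113) - 8 = (8/5 - 36)*(-113) - 8 = -172/5*(-113) - 8 = 19436/5 - 8 = 19396/5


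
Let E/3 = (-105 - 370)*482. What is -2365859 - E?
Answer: -1679009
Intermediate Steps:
E = -686850 (E = 3*((-105 - 370)*482) = 3*(-475*482) = 3*(-228950) = -686850)
-2365859 - E = -2365859 - 1*(-686850) = -2365859 + 686850 = -1679009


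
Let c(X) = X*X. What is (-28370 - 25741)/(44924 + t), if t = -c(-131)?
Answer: -54111/27763 ≈ -1.9490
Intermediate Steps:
c(X) = X**2
t = -17161 (t = -1*(-131)**2 = -1*17161 = -17161)
(-28370 - 25741)/(44924 + t) = (-28370 - 25741)/(44924 - 17161) = -54111/27763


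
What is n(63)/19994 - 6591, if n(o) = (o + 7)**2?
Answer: -65887777/9997 ≈ -6590.8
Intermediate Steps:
n(o) = (7 + o)**2
n(63)/19994 - 6591 = (7 + 63)**2/19994 - 6591 = 70**2*(1/19994) - 6591 = 4900*(1/19994) - 6591 = 2450/9997 - 6591 = -65887777/9997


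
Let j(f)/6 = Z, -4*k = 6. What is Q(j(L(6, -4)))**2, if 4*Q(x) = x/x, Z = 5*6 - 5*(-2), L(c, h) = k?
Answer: 1/16 ≈ 0.062500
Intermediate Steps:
k = -3/2 (k = -1/4*6 = -3/2 ≈ -1.5000)
L(c, h) = -3/2
Z = 40 (Z = 30 + 10 = 40)
j(f) = 240 (j(f) = 6*40 = 240)
Q(x) = 1/4 (Q(x) = (x/x)/4 = (1/4)*1 = 1/4)
Q(j(L(6, -4)))**2 = (1/4)**2 = 1/16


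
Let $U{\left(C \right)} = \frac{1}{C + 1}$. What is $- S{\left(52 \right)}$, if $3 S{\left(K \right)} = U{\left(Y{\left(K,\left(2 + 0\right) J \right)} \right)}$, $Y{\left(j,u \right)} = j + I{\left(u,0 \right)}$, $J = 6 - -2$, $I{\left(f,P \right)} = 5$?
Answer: $- \frac{1}{174} \approx -0.0057471$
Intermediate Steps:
$J = 8$ ($J = 6 + 2 = 8$)
$Y{\left(j,u \right)} = 5 + j$ ($Y{\left(j,u \right)} = j + 5 = 5 + j$)
$U{\left(C \right)} = \frac{1}{1 + C}$
$S{\left(K \right)} = \frac{1}{3 \left(6 + K\right)}$ ($S{\left(K \right)} = \frac{1}{3 \left(1 + \left(5 + K\right)\right)} = \frac{1}{3 \left(6 + K\right)}$)
$- S{\left(52 \right)} = - \frac{1}{3 \left(6 + 52\right)} = - \frac{1}{3 \cdot 58} = \left(-1\right) \frac{1}{174} = - \frac{1}{174}$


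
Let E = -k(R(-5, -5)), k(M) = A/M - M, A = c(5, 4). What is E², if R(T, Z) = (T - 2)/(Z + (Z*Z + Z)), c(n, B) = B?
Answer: 724201/11025 ≈ 65.687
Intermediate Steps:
A = 4
R(T, Z) = (-2 + T)/(Z² + 2*Z) (R(T, Z) = (-2 + T)/(Z + (Z² + Z)) = (-2 + T)/(Z + (Z + Z²)) = (-2 + T)/(Z² + 2*Z))
k(M) = -M + 4/M (k(M) = 4/M - M = -M + 4/M)
E = 851/105 (E = -(-(-2 - 5)/((-5)*(2 - 5)) + 4/(((-2 - 5)/((-5)*(2 - 5))))) = -(-(-1)*(-7)/(5*(-3)) + 4/((-⅕*(-7)/(-3)))) = -(-(-1)*(-1)*(-7)/(5*3) + 4/((-⅕*(-⅓)*(-7)))) = -(-1*(-7/15) + 4/(-7/15)) = -(7/15 + 4*(-15/7)) = -(7/15 - 60/7) = -1*(-851/105) = 851/105 ≈ 8.1048)
E² = (851/105)² = 724201/11025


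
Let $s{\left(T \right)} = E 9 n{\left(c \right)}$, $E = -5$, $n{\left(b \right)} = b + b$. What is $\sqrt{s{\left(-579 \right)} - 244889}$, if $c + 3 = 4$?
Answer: $i \sqrt{244979} \approx 494.95 i$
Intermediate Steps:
$c = 1$ ($c = -3 + 4 = 1$)
$n{\left(b \right)} = 2 b$
$s{\left(T \right)} = -90$ ($s{\left(T \right)} = \left(-5\right) 9 \cdot 2 \cdot 1 = \left(-45\right) 2 = -90$)
$\sqrt{s{\left(-579 \right)} - 244889} = \sqrt{-90 - 244889} = \sqrt{-244979} = i \sqrt{244979}$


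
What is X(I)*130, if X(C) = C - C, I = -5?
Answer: 0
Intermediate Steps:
X(C) = 0
X(I)*130 = 0*130 = 0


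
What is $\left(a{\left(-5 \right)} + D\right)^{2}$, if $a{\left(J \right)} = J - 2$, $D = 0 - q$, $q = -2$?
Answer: $25$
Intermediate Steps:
$D = 2$ ($D = 0 - -2 = 0 + 2 = 2$)
$a{\left(J \right)} = -2 + J$
$\left(a{\left(-5 \right)} + D\right)^{2} = \left(\left(-2 - 5\right) + 2\right)^{2} = \left(-7 + 2\right)^{2} = \left(-5\right)^{2} = 25$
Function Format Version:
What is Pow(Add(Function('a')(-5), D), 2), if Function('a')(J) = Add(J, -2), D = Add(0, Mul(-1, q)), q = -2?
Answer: 25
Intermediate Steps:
D = 2 (D = Add(0, Mul(-1, -2)) = Add(0, 2) = 2)
Function('a')(J) = Add(-2, J)
Pow(Add(Function('a')(-5), D), 2) = Pow(Add(Add(-2, -5), 2), 2) = Pow(Add(-7, 2), 2) = Pow(-5, 2) = 25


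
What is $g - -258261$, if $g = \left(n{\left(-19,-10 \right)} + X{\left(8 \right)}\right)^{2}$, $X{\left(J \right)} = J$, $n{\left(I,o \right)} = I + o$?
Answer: $258702$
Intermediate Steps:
$g = 441$ ($g = \left(\left(-19 - 10\right) + 8\right)^{2} = \left(-29 + 8\right)^{2} = \left(-21\right)^{2} = 441$)
$g - -258261 = 441 - -258261 = 441 + 258261 = 258702$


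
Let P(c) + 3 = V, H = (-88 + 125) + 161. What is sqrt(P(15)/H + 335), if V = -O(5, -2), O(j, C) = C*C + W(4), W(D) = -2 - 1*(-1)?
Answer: sqrt(364782)/33 ≈ 18.302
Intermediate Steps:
W(D) = -1 (W(D) = -2 + 1 = -1)
H = 198 (H = 37 + 161 = 198)
O(j, C) = -1 + C**2 (O(j, C) = C*C - 1 = C**2 - 1 = -1 + C**2)
V = -3 (V = -(-1 + (-2)**2) = -(-1 + 4) = -1*3 = -3)
P(c) = -6 (P(c) = -3 - 3 = -6)
sqrt(P(15)/H + 335) = sqrt(-6/198 + 335) = sqrt(-6*1/198 + 335) = sqrt(-1/33 + 335) = sqrt(11054/33) = sqrt(364782)/33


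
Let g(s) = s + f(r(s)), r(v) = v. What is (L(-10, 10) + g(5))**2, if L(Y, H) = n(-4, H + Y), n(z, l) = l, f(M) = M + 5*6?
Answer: 1600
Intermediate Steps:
f(M) = 30 + M (f(M) = M + 30 = 30 + M)
L(Y, H) = H + Y
g(s) = 30 + 2*s (g(s) = s + (30 + s) = 30 + 2*s)
(L(-10, 10) + g(5))**2 = ((10 - 10) + (30 + 2*5))**2 = (0 + (30 + 10))**2 = (0 + 40)**2 = 40**2 = 1600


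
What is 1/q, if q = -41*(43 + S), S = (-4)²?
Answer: -1/2419 ≈ -0.00041339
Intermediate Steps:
S = 16
q = -2419 (q = -41*(43 + 16) = -41*59 = -2419)
1/q = 1/(-2419) = -1/2419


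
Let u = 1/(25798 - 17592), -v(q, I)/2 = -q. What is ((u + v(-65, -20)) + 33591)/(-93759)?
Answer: -91526989/256462118 ≈ -0.35688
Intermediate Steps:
v(q, I) = 2*q (v(q, I) = -(-2)*q = 2*q)
u = 1/8206 ≈ 0.00012186
((u + v(-65, -20)) + 33591)/(-93759) = ((1/8206 + 2*(-65)) + 33591)/(-93759) = ((1/8206 - 130) + 33591)*(-1/93759) = (-1066779/8206 + 33591)*(-1/93759) = (274580967/8206)*(-1/93759) = -91526989/256462118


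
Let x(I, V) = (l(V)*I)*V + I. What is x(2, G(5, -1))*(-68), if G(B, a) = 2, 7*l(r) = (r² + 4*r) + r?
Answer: -680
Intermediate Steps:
l(r) = r²/7 + 5*r/7 (l(r) = ((r² + 4*r) + r)/7 = (r² + 5*r)/7 = r²/7 + 5*r/7)
x(I, V) = I + I*V²*(5 + V)/7 (x(I, V) = ((V*(5 + V)/7)*I)*V + I = (I*V*(5 + V)/7)*V + I = I*V²*(5 + V)/7 + I = I + I*V²*(5 + V)/7)
x(2, G(5, -1))*(-68) = ((⅐)*2*(7 + 2²*(5 + 2)))*(-68) = ((⅐)*2*(7 + 4*7))*(-68) = ((⅐)*2*(7 + 28))*(-68) = ((⅐)*2*35)*(-68) = 10*(-68) = -680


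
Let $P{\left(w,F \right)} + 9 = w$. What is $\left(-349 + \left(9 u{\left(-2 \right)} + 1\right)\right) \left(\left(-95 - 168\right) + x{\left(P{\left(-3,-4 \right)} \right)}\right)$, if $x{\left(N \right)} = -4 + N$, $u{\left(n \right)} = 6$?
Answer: $82026$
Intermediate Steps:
$P{\left(w,F \right)} = -9 + w$
$\left(-349 + \left(9 u{\left(-2 \right)} + 1\right)\right) \left(\left(-95 - 168\right) + x{\left(P{\left(-3,-4 \right)} \right)}\right) = \left(-349 + \left(9 \cdot 6 + 1\right)\right) \left(\left(-95 - 168\right) - 16\right) = \left(-349 + \left(54 + 1\right)\right) \left(-263 - 16\right) = \left(-349 + 55\right) \left(-263 - 16\right) = \left(-294\right) \left(-279\right) = 82026$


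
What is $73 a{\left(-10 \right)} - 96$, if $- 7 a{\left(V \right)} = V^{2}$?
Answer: $- \frac{7972}{7} \approx -1138.9$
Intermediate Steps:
$a{\left(V \right)} = - \frac{V^{2}}{7}$
$73 a{\left(-10 \right)} - 96 = 73 \left(- \frac{\left(-10\right)^{2}}{7}\right) - 96 = 73 \left(\left(- \frac{1}{7}\right) 100\right) - 96 = 73 \left(- \frac{100}{7}\right) - 96 = - \frac{7300}{7} - 96 = - \frac{7972}{7}$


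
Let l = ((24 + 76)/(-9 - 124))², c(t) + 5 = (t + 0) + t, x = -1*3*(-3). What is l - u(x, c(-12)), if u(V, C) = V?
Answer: -149201/17689 ≈ -8.4347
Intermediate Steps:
x = 9 (x = -3*(-3) = 9)
c(t) = -5 + 2*t (c(t) = -5 + ((t + 0) + t) = -5 + (t + t) = -5 + 2*t)
l = 10000/17689 (l = (100/(-133))² = (100*(-1/133))² = (-100/133)² = 10000/17689 ≈ 0.56532)
l - u(x, c(-12)) = 10000/17689 - 1*9 = 10000/17689 - 9 = -149201/17689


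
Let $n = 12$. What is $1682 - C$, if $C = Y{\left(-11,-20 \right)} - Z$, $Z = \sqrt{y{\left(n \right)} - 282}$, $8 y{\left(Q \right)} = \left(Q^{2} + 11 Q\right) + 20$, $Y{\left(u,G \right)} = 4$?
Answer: $1678 + 7 i \sqrt{5} \approx 1678.0 + 15.652 i$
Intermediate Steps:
$y{\left(Q \right)} = \frac{5}{2} + \frac{Q^{2}}{8} + \frac{11 Q}{8}$ ($y{\left(Q \right)} = \frac{\left(Q^{2} + 11 Q\right) + 20}{8} = \frac{20 + Q^{2} + 11 Q}{8} = \frac{5}{2} + \frac{Q^{2}}{8} + \frac{11 Q}{8}$)
$Z = 7 i \sqrt{5}$ ($Z = \sqrt{\left(\frac{5}{2} + \frac{12^{2}}{8} + \frac{11}{8} \cdot 12\right) - 282} = \sqrt{\left(\frac{5}{2} + \frac{1}{8} \cdot 144 + \frac{33}{2}\right) - 282} = \sqrt{\left(\frac{5}{2} + 18 + \frac{33}{2}\right) - 282} = \sqrt{37 - 282} = \sqrt{-245} = 7 i \sqrt{5} \approx 15.652 i$)
$C = 4 - 7 i \sqrt{5} \approx 4.0 - 15.652 i$
$1682 - C = 1682 - \left(4 - 7 i \sqrt{5}\right) = 1678 + 7 i \sqrt{5}$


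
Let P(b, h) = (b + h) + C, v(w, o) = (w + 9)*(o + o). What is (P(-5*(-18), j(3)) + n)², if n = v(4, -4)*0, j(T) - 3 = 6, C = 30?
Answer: 16641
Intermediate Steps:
v(w, o) = 2*o*(9 + w) (v(w, o) = (9 + w)*(2*o) = 2*o*(9 + w))
j(T) = 9 (j(T) = 3 + 6 = 9)
P(b, h) = 30 + b + h (P(b, h) = (b + h) + 30 = 30 + b + h)
n = 0 (n = (2*(-4)*(9 + 4))*0 = (2*(-4)*13)*0 = -104*0 = 0)
(P(-5*(-18), j(3)) + n)² = ((30 - 5*(-18) + 9) + 0)² = ((30 + 90 + 9) + 0)² = (129 + 0)² = 129² = 16641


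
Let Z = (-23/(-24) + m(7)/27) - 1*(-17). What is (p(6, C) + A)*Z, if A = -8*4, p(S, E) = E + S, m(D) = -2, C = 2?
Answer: -3863/9 ≈ -429.22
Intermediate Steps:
A = -32
Z = 3863/216 (Z = (-23/(-24) - 2/27) - 1*(-17) = (-23*(-1/24) - 2*1/27) + 17 = (23/24 - 2/27) + 17 = 191/216 + 17 = 3863/216 ≈ 17.884)
(p(6, C) + A)*Z = ((2 + 6) - 32)*(3863/216) = (8 - 32)*(3863/216) = -24*3863/216 = -3863/9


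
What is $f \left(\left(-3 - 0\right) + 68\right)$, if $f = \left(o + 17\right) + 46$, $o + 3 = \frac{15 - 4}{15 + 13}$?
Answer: $\frac{109915}{28} \approx 3925.5$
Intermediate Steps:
$o = - \frac{73}{28}$ ($o = -3 + \frac{15 - 4}{15 + 13} = -3 + \frac{11}{28} = - \frac{73}{28} \approx -2.6071$)
$f = \frac{1691}{28}$ ($f = \left(- \frac{73}{28} + 17\right) + 46 = \frac{403}{28} + 46 = \frac{1691}{28} \approx 60.393$)
$f \left(\left(-3 - 0\right) + 68\right) = \frac{1691 \left(\left(-3 - 0\right) + 68\right)}{28} = \frac{1691 \left(\left(-3 + 0\right) + 68\right)}{28} = \frac{1691 \left(-3 + 68\right)}{28} = \frac{1691}{28} \cdot 65 = \frac{109915}{28}$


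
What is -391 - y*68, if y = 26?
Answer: -2159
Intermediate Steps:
-391 - y*68 = -391 - 26*68 = -391 - 1*1768 = -391 - 1768 = -2159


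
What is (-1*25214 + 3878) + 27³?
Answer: -1653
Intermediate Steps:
(-1*25214 + 3878) + 27³ = (-25214 + 3878) + 19683 = -21336 + 19683 = -1653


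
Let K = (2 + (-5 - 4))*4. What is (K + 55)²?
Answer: 729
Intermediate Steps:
K = -28 (K = (2 - 9)*4 = -7*4 = -28)
(K + 55)² = (-28 + 55)² = 27² = 729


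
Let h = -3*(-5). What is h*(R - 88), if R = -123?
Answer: -3165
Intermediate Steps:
h = 15
h*(R - 88) = 15*(-123 - 88) = 15*(-211) = -3165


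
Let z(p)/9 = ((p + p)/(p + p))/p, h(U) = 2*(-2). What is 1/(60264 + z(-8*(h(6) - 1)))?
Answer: 40/2410569 ≈ 1.6594e-5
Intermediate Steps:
h(U) = -4
z(p) = 9/p (z(p) = 9*(((p + p)/(p + p))/p) = 9*(((2*p)/((2*p)))/p) = 9*(((2*p)*(1/(2*p)))/p) = 9*(1/p) = 9/p)
1/(60264 + z(-8*(h(6) - 1))) = 1/(60264 + 9/((-8*(-4 - 1)))) = 1/(60264 + 9/((-8*(-5)))) = 1/(60264 + 9/40) = 1/(2410569/40) = 40/2410569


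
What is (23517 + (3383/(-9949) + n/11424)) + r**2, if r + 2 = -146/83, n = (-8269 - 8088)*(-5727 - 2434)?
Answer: 27573461475875641/782985663264 ≈ 35216.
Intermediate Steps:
n = 133489477 (n = -16357*(-8161) = 133489477)
r = -312/83 (r = -2 - 146/83 = -312/83 ≈ -3.7590)
(23517 + (3383/(-9949) + n/11424)) + r**2 = (23517 + (3383/(-9949) + 133489477/11424)) + (-312/83)**2 = (23517 + (3383*(-1/9949) + 133489477*(1/11424))) + 97344/6889 = (23517 + (-3383/9949 + 133489477/11424)) + 97344/6889 = (23517 + 1328048159281/113657376) + 97344/6889 = 4000928670673/113657376 + 97344/6889 = 27573461475875641/782985663264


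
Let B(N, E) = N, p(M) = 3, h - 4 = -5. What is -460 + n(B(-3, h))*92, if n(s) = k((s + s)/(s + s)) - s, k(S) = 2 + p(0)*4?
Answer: 1104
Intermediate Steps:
h = -1 (h = 4 - 5 = -1)
k(S) = 14 (k(S) = 2 + 3*4 = 2 + 12 = 14)
n(s) = 14 - s
-460 + n(B(-3, h))*92 = -460 + (14 - 1*(-3))*92 = -460 + (14 + 3)*92 = -460 + 17*92 = -460 + 1564 = 1104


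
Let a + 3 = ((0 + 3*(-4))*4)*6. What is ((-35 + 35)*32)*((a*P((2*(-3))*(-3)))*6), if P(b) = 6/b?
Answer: 0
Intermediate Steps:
a = -291 (a = -3 + ((0 + 3*(-4))*4)*6 = -3 + ((0 - 12)*4)*6 = -3 - 12*4*6 = -3 - 48*6 = -3 - 288 = -291)
((-35 + 35)*32)*((a*P((2*(-3))*(-3)))*6) = ((-35 + 35)*32)*(-1746/((2*(-3))*(-3))*6) = (0*32)*(-1746/((-6*(-3)))*6) = 0*(-1746/18*6) = 0*(-291*1/3*6) = 0*(-97*6) = 0*(-582) = 0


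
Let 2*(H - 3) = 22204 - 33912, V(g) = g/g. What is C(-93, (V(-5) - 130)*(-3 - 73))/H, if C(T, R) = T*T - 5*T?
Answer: -9114/5851 ≈ -1.5577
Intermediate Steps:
V(g) = 1
C(T, R) = T² - 5*T
H = -5851 (H = 3 + (22204 - 33912)/2 = 3 + (½)*(-11708) = 3 - 5854 = -5851)
C(-93, (V(-5) - 130)*(-3 - 73))/H = -93*(-5 - 93)/(-5851) = -93*(-98)*(-1/5851) = 9114*(-1/5851) = -9114/5851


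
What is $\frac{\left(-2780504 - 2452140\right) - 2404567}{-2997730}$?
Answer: $\frac{7637211}{2997730} \approx 2.5477$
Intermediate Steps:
$\frac{\left(-2780504 - 2452140\right) - 2404567}{-2997730} = \left(-5232644 - 2404567\right) \left(- \frac{1}{2997730}\right) = \left(-7637211\right) \left(- \frac{1}{2997730}\right) = \frac{7637211}{2997730}$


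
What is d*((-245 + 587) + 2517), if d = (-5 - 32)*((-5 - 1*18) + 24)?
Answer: -105783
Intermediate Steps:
d = -37 (d = -37*((-5 - 18) + 24) = -37*(-23 + 24) = -37*1 = -37)
d*((-245 + 587) + 2517) = -37*((-245 + 587) + 2517) = -37*(342 + 2517) = -37*2859 = -105783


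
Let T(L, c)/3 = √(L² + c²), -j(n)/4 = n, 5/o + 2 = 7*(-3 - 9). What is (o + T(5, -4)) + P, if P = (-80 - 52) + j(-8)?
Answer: -8605/86 + 3*√41 ≈ -80.849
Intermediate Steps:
o = -5/86 (o = 5/(-2 + 7*(-3 - 9)) = 5/(-2 + 7*(-12)) = 5/(-2 - 84) = 5/(-86) = 5*(-1/86) = -5/86 ≈ -0.058140)
j(n) = -4*n
P = -100 (P = (-80 - 52) - 4*(-8) = -132 + 32 = -100)
T(L, c) = 3*√(L² + c²)
(o + T(5, -4)) + P = (-5/86 + 3*√(5² + (-4)²)) - 100 = (-5/86 + 3*√(25 + 16)) - 100 = (-5/86 + 3*√41) - 100 = -8605/86 + 3*√41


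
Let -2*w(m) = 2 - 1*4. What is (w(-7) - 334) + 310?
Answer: -23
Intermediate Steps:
w(m) = 1 (w(m) = -(2 - 1*4)/2 = -(2 - 4)/2 = -1/2*(-2) = 1)
(w(-7) - 334) + 310 = (1 - 334) + 310 = -333 + 310 = -23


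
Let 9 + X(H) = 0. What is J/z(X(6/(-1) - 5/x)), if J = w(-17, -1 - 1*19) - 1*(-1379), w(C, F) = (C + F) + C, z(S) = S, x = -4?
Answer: -1325/9 ≈ -147.22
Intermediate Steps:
X(H) = -9 (X(H) = -9 + 0 = -9)
w(C, F) = F + 2*C
J = 1325 (J = ((-1 - 1*19) + 2*(-17)) - 1*(-1379) = ((-1 - 19) - 34) + 1379 = (-20 - 34) + 1379 = -54 + 1379 = 1325)
J/z(X(6/(-1) - 5/x)) = 1325/(-9) = 1325*(-1/9) = -1325/9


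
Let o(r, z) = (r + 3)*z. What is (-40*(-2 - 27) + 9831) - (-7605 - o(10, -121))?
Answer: 17023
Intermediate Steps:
o(r, z) = z*(3 + r) (o(r, z) = (3 + r)*z = z*(3 + r))
(-40*(-2 - 27) + 9831) - (-7605 - o(10, -121)) = (-40*(-2 - 27) + 9831) - (-7605 - (-121)*(3 + 10)) = (-40*(-29) + 9831) - (-7605 - (-121)*13) = (1160 + 9831) - (-7605 - 1*(-1573)) = 10991 - (-7605 + 1573) = 10991 - 1*(-6032) = 10991 + 6032 = 17023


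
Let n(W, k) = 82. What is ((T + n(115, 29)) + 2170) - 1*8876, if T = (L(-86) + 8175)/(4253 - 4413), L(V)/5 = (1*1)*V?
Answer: -213517/32 ≈ -6672.4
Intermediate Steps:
L(V) = 5*V (L(V) = 5*((1*1)*V) = 5*(1*V) = 5*V)
T = -1549/32 (T = (5*(-86) + 8175)/(4253 - 4413) = (-430 + 8175)/(-160) = 7745*(-1/160) = -1549/32 ≈ -48.406)
((T + n(115, 29)) + 2170) - 1*8876 = ((-1549/32 + 82) + 2170) - 1*8876 = (1075/32 + 2170) - 8876 = 70515/32 - 8876 = -213517/32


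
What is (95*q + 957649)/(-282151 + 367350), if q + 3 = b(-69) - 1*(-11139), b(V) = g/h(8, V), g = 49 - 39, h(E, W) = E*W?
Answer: 556296569/23514924 ≈ 23.657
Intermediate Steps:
g = 10
b(V) = 5/(4*V) (b(V) = 10/((8*V)) = 10*(1/(8*V)) = 5/(4*V))
q = 3073531/276 (q = -3 + ((5/4)/(-69) - 1*(-11139)) = -3 + ((5/4)*(-1/69) + 11139) = -3 + (-5/276 + 11139) = -3 + 3074359/276 = 3073531/276 ≈ 11136.)
(95*q + 957649)/(-282151 + 367350) = (95*(3073531/276) + 957649)/(-282151 + 367350) = (291985445/276 + 957649)/85199 = (556296569/276)*(1/85199) = 556296569/23514924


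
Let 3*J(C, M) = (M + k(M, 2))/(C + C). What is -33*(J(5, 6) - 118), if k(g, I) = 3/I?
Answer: 15543/4 ≈ 3885.8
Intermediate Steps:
J(C, M) = (3/2 + M)/(6*C) (J(C, M) = ((M + 3/2)/(C + C))/3 = ((M + 3*(½))/((2*C)))/3 = ((M + 3/2)*(1/(2*C)))/3 = ((3/2 + M)*(1/(2*C)))/3 = ((3/2 + M)/(2*C))/3 = (3/2 + M)/(6*C))
-33*(J(5, 6) - 118) = -33*((1/12)*(3 + 2*6)/5 - 118) = -33*((1/12)*(⅕)*(3 + 12) - 118) = -33*((1/12)*(⅕)*15 - 118) = -33*(¼ - 118) = -33*(-471/4) = 15543/4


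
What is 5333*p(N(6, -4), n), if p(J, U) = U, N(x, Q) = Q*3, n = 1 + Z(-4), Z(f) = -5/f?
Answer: 47997/4 ≈ 11999.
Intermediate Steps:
n = 9/4 (n = 1 - 5/(-4) = 1 - 5*(-¼) = 1 + 5/4 = 9/4 ≈ 2.2500)
N(x, Q) = 3*Q
5333*p(N(6, -4), n) = 5333*(9/4) = 47997/4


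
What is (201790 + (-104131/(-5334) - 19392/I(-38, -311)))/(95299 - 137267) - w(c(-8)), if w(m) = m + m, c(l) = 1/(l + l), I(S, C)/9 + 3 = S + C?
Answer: -11533527253/2462430432 ≈ -4.6838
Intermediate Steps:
I(S, C) = -27 + 9*C + 9*S (I(S, C) = -27 + 9*(S + C) = -27 + 9*(C + S) = -27 + (9*C + 9*S) = -27 + 9*C + 9*S)
c(l) = 1/(2*l)
w(m) = 2*m
(201790 + (-104131/(-5334) - 19392/I(-38, -311)))/(95299 - 137267) - w(c(-8)) = (201790 + (-104131/(-5334) - 19392/(-27 + 9*(-311) + 9*(-38))))/(95299 - 137267) - 2*(½)/(-8) = (201790 + (-104131*(-1/5334) - 19392/(-27 - 2799 - 342)))/(-41968) - 2*(½)*(-⅛) = (201790 + (104131/5334 - 19392/(-3168)))*(-1/41968) - 2*(-1)/16 = (201790 + (104131/5334 - 19392*(-1/3168)))*(-1/41968) - 1*(-⅛) = (201790 + (104131/5334 + 202/33))*(-1/41968) + ⅛ = (201790 + 1504597/58674)*(-1/41968) + ⅛ = (11841331057/58674)*(-1/41968) + ⅛ = -11841331057/2462430432 + ⅛ = -11533527253/2462430432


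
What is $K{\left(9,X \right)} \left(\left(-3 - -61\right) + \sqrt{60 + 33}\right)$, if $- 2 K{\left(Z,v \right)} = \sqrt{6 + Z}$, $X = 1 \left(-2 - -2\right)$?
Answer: $\frac{\sqrt{15} \left(-58 - \sqrt{93}\right)}{2} \approx -130.99$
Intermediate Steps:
$X = 0$ ($X = 1 \left(-2 + 2\right) = 1 \cdot 0 = 0$)
$K{\left(Z,v \right)} = - \frac{\sqrt{6 + Z}}{2}$
$K{\left(9,X \right)} \left(\left(-3 - -61\right) + \sqrt{60 + 33}\right) = - \frac{\sqrt{6 + 9}}{2} \left(\left(-3 - -61\right) + \sqrt{60 + 33}\right) = - \frac{\sqrt{15}}{2} \left(\left(-3 + 61\right) + \sqrt{93}\right) = - \frac{\sqrt{15}}{2} \left(58 + \sqrt{93}\right) = - \frac{\sqrt{15} \left(58 + \sqrt{93}\right)}{2}$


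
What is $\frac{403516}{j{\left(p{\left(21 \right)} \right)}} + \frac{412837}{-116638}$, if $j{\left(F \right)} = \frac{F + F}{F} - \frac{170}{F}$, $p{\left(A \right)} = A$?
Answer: $- \frac{123553015813}{1866208} \approx -66205.0$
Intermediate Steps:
$j{\left(F \right)} = 2 - \frac{170}{F}$ ($j{\left(F \right)} = \frac{2 F}{F} - \frac{170}{F} = 2 - \frac{170}{F}$)
$\frac{403516}{j{\left(p{\left(21 \right)} \right)}} + \frac{412837}{-116638} = \frac{403516}{2 - \frac{170}{21}} + \frac{412837}{-116638} = \frac{403516}{2 - \frac{170}{21}} + 412837 \left(- \frac{1}{116638}\right) = \frac{403516}{2 - \frac{170}{21}} - \frac{412837}{116638} = \frac{403516}{- \frac{128}{21}} - \frac{412837}{116638} = 403516 \left(- \frac{21}{128}\right) - \frac{412837}{116638} = - \frac{2118459}{32} - \frac{412837}{116638} = - \frac{123553015813}{1866208}$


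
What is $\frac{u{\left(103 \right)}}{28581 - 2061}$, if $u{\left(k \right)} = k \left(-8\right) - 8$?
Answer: $- \frac{8}{255} \approx -0.031373$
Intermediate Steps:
$u{\left(k \right)} = -8 - 8 k$ ($u{\left(k \right)} = - 8 k - 8 = -8 - 8 k$)
$\frac{u{\left(103 \right)}}{28581 - 2061} = \frac{-8 - 824}{28581 - 2061} = - \frac{832}{26520} = \left(-832\right) \frac{1}{26520} = - \frac{8}{255}$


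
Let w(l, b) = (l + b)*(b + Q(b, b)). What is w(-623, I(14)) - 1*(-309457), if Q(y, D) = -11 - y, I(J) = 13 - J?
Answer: 316321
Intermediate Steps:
w(l, b) = -11*b - 11*l (w(l, b) = (l + b)*(b + (-11 - b)) = (b + l)*(-11) = -11*b - 11*l)
w(-623, I(14)) - 1*(-309457) = (-11*(13 - 1*14) - 11*(-623)) - 1*(-309457) = (-11*(13 - 14) + 6853) + 309457 = (-11*(-1) + 6853) + 309457 = (11 + 6853) + 309457 = 6864 + 309457 = 316321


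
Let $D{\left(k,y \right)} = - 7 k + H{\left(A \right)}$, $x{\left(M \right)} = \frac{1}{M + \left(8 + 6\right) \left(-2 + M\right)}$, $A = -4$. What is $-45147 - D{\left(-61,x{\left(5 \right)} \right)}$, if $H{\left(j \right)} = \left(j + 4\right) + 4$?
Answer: $-45578$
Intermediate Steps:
$x{\left(M \right)} = \frac{1}{-28 + 15 M}$ ($x{\left(M \right)} = \frac{1}{M + 14 \left(-2 + M\right)} = \frac{1}{M + \left(-28 + 14 M\right)} = \frac{1}{-28 + 15 M}$)
$H{\left(j \right)} = 8 + j$ ($H{\left(j \right)} = \left(4 + j\right) + 4 = 8 + j$)
$D{\left(k,y \right)} = 4 - 7 k$ ($D{\left(k,y \right)} = - 7 k + \left(8 - 4\right) = - 7 k + 4 = 4 - 7 k$)
$-45147 - D{\left(-61,x{\left(5 \right)} \right)} = -45147 - \left(4 - -427\right) = -45147 - \left(4 + 427\right) = -45147 - 431 = -45578$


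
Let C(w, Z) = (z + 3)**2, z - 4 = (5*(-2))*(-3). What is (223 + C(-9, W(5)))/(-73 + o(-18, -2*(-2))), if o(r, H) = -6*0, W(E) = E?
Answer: -1592/73 ≈ -21.808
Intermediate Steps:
o(r, H) = 0
z = 34 (z = 4 + (5*(-2))*(-3) = 4 - 10*(-3) = 4 + 30 = 34)
C(w, Z) = 1369 (C(w, Z) = (34 + 3)**2 = 37**2 = 1369)
(223 + C(-9, W(5)))/(-73 + o(-18, -2*(-2))) = (223 + 1369)/(-73 + 0) = 1592/(-73) = 1592*(-1/73) = -1592/73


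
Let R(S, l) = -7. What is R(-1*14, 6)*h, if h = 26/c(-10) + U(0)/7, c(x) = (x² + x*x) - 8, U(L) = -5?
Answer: 389/96 ≈ 4.0521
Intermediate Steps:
c(x) = -8 + 2*x² (c(x) = (x² + x²) - 8 = 2*x² - 8 = -8 + 2*x²)
h = -389/672 (h = 26/(-8 + 2*(-10)²) - 5/7 = 26/(-8 + 2*100) - 5*⅐ = 26/(-8 + 200) - 5/7 = 26/192 - 5/7 = 26*(1/192) - 5/7 = 13/96 - 5/7 = -389/672 ≈ -0.57887)
R(-1*14, 6)*h = -7*(-389/672) = 389/96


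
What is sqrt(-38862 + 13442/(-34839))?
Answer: 2*I*sqrt(26740051535)/1659 ≈ 197.14*I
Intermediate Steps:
sqrt(-38862 + 13442/(-34839)) = sqrt(-38862 + 13442*(-1/34839)) = sqrt(-38862 - 13442/34839) = sqrt(-1353926660/34839) = 2*I*sqrt(26740051535)/1659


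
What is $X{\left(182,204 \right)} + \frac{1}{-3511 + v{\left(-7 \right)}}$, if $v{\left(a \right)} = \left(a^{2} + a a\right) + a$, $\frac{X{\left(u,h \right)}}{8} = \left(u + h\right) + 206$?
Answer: $\frac{16197119}{3420} \approx 4736.0$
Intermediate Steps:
$X{\left(u,h \right)} = 1648 + 8 h + 8 u$ ($X{\left(u,h \right)} = 8 \left(\left(u + h\right) + 206\right) = 8 \left(\left(h + u\right) + 206\right) = 8 \left(206 + h + u\right) = 1648 + 8 h + 8 u$)
$v{\left(a \right)} = a + 2 a^{2}$ ($v{\left(a \right)} = \left(a^{2} + a^{2}\right) + a = 2 a^{2} + a = a + 2 a^{2}$)
$X{\left(182,204 \right)} + \frac{1}{-3511 + v{\left(-7 \right)}} = \left(1648 + 8 \cdot 204 + 8 \cdot 182\right) + \frac{1}{-3511 - 7 \left(1 + 2 \left(-7\right)\right)} = \left(1648 + 1632 + 1456\right) + \frac{1}{-3511 - 7 \left(1 - 14\right)} = 4736 + \frac{1}{-3511 - -91} = 4736 + \frac{1}{-3511 + 91} = 4736 + \frac{1}{-3420} = 4736 - \frac{1}{3420} = \frac{16197119}{3420}$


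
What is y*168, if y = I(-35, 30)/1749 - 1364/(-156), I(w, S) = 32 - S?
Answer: 11134424/7579 ≈ 1469.1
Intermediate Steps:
y = 198829/22737 (y = (32 - 1*30)/1749 - 1364/(-156) = (32 - 30)*(1/1749) - 1364*(-1/156) = 2*(1/1749) + 341/39 = 2/1749 + 341/39 = 198829/22737 ≈ 8.7447)
y*168 = (198829/22737)*168 = 11134424/7579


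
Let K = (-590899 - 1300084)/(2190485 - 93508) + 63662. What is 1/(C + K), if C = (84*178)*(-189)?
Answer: -2096977/5792410160865 ≈ -3.6202e-7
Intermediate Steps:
C = -2825928 (C = 14952*(-189) = -2825928)
K = 133495858791/2096977 (K = -1890983/2096977 + 63662 = 133495858791/2096977 ≈ 63661.)
1/(C + K) = 1/(-2825928 + 133495858791/2096977) = 1/(-5792410160865/2096977) = -2096977/5792410160865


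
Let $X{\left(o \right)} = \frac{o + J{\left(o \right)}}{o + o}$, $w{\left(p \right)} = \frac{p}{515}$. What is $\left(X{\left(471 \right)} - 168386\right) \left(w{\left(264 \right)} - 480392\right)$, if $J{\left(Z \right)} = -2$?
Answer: $\frac{19621316153367544}{242565} \approx 8.0891 \cdot 10^{10}$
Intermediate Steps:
$w{\left(p \right)} = \frac{p}{515}$ ($w{\left(p \right)} = p \frac{1}{515} = \frac{p}{515}$)
$X{\left(o \right)} = \frac{-2 + o}{2 o}$ ($X{\left(o \right)} = \frac{o - 2}{o + o} = \frac{-2 + o}{2 o}$)
$\left(X{\left(471 \right)} - 168386\right) \left(w{\left(264 \right)} - 480392\right) = \left(\frac{-2 + 471}{2 \cdot 471} - 168386\right) \left(\frac{1}{515} \cdot 264 - 480392\right) = \left(\frac{1}{2} \cdot \frac{1}{471} \cdot 469 - 168386\right) \left(\frac{264}{515} - 480392\right) = \left(\frac{469}{942} - 168386\right) \left(- \frac{247401616}{515}\right) = \left(- \frac{158619143}{942}\right) \left(- \frac{247401616}{515}\right) = \frac{19621316153367544}{242565}$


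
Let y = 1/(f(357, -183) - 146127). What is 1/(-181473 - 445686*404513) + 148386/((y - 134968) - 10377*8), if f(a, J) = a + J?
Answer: -5494347152358783476239/8071379845069524336951 ≈ -0.68072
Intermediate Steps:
f(a, J) = J + a
y = -1/145953 (y = 1/((-183 + 357) - 146127) = 1/(174 - 146127) = 1/(-145953) = -1/145953 ≈ -6.8515e-6)
1/(-181473 - 445686*404513) + 148386/((y - 134968) - 10377*8) = 1/(-181473 - 445686*404513) + 148386/((-1/145953 - 134968) - 10377*8) = (1/404513)/(-627159) + 148386/(-19698984505/145953 - 83016) = -1/627159*1/404513 + 148386/(-31815418753/145953) = -1/253693968567 + 148386*(-145953/31815418753) = -1/253693968567 - 21657381858/31815418753 = -5494347152358783476239/8071379845069524336951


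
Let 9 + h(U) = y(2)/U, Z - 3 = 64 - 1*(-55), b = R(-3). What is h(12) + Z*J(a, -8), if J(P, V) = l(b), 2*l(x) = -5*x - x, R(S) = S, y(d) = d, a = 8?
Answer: 6535/6 ≈ 1089.2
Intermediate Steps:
b = -3
Z = 122 (Z = 3 + (64 - 1*(-55)) = 3 + (64 + 55) = 3 + 119 = 122)
l(x) = -3*x (l(x) = (-5*x - x)/2 = (-6*x)/2 = -3*x)
J(P, V) = 9 (J(P, V) = -3*(-3) = 9)
h(U) = -9 + 2/U
h(12) + Z*J(a, -8) = (-9 + 2/12) + 122*9 = (-9 + 2*(1/12)) + 1098 = (-9 + ⅙) + 1098 = -53/6 + 1098 = 6535/6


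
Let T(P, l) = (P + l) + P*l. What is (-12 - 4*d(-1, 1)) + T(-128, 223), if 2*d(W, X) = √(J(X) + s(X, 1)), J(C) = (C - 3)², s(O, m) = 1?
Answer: -28461 - 2*√5 ≈ -28465.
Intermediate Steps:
J(C) = (-3 + C)²
d(W, X) = √(1 + (-3 + X)²)/2 (d(W, X) = √((-3 + X)² + 1)/2 = √(1 + (-3 + X)²)/2)
T(P, l) = P + l + P*l
(-12 - 4*d(-1, 1)) + T(-128, 223) = (-12 - 2*√(1 + (-3 + 1)²)) + (-128 + 223 - 128*223) = (-12 - 2*√(1 + (-2)²)) + (-128 + 223 - 28544) = (-12 - 2*√(1 + 4)) - 28449 = (-12 - 2*√5) - 28449 = -28461 - 2*√5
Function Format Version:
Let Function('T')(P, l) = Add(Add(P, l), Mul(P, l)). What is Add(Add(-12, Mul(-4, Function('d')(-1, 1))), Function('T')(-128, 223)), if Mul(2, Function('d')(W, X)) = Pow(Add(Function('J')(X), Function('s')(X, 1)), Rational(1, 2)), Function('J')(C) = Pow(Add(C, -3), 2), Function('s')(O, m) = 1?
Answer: Add(-28461, Mul(-2, Pow(5, Rational(1, 2)))) ≈ -28465.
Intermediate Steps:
Function('J')(C) = Pow(Add(-3, C), 2)
Function('d')(W, X) = Mul(Rational(1, 2), Pow(Add(1, Pow(Add(-3, X), 2)), Rational(1, 2))) (Function('d')(W, X) = Mul(Rational(1, 2), Pow(Add(Pow(Add(-3, X), 2), 1), Rational(1, 2))) = Mul(Rational(1, 2), Pow(Add(1, Pow(Add(-3, X), 2)), Rational(1, 2))))
Function('T')(P, l) = Add(P, l, Mul(P, l))
Add(Add(-12, Mul(-4, Function('d')(-1, 1))), Function('T')(-128, 223)) = Add(Add(-12, Mul(-4, Mul(Rational(1, 2), Pow(Add(1, Pow(Add(-3, 1), 2)), Rational(1, 2))))), Add(-128, 223, Mul(-128, 223))) = Add(Add(-12, Mul(-4, Mul(Rational(1, 2), Pow(Add(1, Pow(-2, 2)), Rational(1, 2))))), Add(-128, 223, -28544)) = Add(Add(-12, Mul(-4, Mul(Rational(1, 2), Pow(Add(1, 4), Rational(1, 2))))), -28449) = Add(Add(-12, Mul(-4, Mul(Rational(1, 2), Pow(5, Rational(1, 2))))), -28449) = Add(Add(-12, Mul(-2, Pow(5, Rational(1, 2)))), -28449) = Add(-28461, Mul(-2, Pow(5, Rational(1, 2))))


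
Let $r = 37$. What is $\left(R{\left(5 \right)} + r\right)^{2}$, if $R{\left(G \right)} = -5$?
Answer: $1024$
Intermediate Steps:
$\left(R{\left(5 \right)} + r\right)^{2} = \left(-5 + 37\right)^{2} = 32^{2} = 1024$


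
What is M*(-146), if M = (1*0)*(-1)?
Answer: 0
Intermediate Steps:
M = 0 (M = 0*(-1) = 0)
M*(-146) = 0*(-146) = 0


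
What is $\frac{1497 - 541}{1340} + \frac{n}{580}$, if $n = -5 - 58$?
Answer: $\frac{23503}{38860} \approx 0.60481$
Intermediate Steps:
$n = -63$ ($n = -5 - 58 = -63$)
$\frac{1497 - 541}{1340} + \frac{n}{580} = \frac{1497 - 541}{1340} - \frac{63}{580} = 956 \cdot \frac{1}{1340} - \frac{63}{580} = \frac{239}{335} - \frac{63}{580} = \frac{23503}{38860}$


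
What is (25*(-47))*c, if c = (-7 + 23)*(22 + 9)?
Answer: -582800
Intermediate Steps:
c = 496 (c = 16*31 = 496)
(25*(-47))*c = (25*(-47))*496 = -1175*496 = -582800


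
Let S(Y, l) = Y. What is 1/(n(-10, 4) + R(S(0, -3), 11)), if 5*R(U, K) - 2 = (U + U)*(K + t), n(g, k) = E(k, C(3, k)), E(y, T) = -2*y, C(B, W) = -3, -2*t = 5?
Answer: -5/38 ≈ -0.13158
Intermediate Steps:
t = -5/2 (t = -½*5 = -5/2 ≈ -2.5000)
n(g, k) = -2*k
R(U, K) = ⅖ + 2*U*(-5/2 + K)/5 (R(U, K) = ⅖ + ((U + U)*(K - 5/2))/5 = ⅖ + ((2*U)*(-5/2 + K))/5 = ⅖ + (2*U*(-5/2 + K))/5 = ⅖ + 2*U*(-5/2 + K)/5)
1/(n(-10, 4) + R(S(0, -3), 11)) = 1/(-2*4 + (⅖ - 1*0 + (⅖)*11*0)) = 1/(-8 + (⅖ + 0 + 0)) = 1/(-8 + ⅖) = 1/(-38/5) = -5/38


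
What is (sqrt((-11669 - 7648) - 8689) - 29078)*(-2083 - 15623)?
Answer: 514855068 - 17706*I*sqrt(28006) ≈ 5.1485e+8 - 2.9631e+6*I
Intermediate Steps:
(sqrt((-11669 - 7648) - 8689) - 29078)*(-2083 - 15623) = (sqrt(-19317 - 8689) - 29078)*(-17706) = (sqrt(-28006) - 29078)*(-17706) = (I*sqrt(28006) - 29078)*(-17706) = (-29078 + I*sqrt(28006))*(-17706) = 514855068 - 17706*I*sqrt(28006)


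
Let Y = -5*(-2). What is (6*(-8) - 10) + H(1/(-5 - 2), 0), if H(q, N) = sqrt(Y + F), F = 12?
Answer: -58 + sqrt(22) ≈ -53.310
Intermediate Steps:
Y = 10
H(q, N) = sqrt(22) (H(q, N) = sqrt(10 + 12) = sqrt(22))
(6*(-8) - 10) + H(1/(-5 - 2), 0) = (6*(-8) - 10) + sqrt(22) = (-48 - 10) + sqrt(22) = -58 + sqrt(22)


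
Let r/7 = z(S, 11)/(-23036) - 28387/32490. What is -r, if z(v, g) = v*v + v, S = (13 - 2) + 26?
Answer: 612153388/93554955 ≈ 6.5433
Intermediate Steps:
S = 37 (S = 11 + 26 = 37)
z(v, g) = v + v**2 (z(v, g) = v**2 + v = v + v**2)
r = -612153388/93554955 (r = 7*((37*(1 + 37))/(-23036) - 28387/32490) = 7*((37*38)*(-1/23036) - 28387*1/32490) = 7*(1406*(-1/23036) - 28387/32490) = 7*(-703/11518 - 28387/32490) = 7*(-87450484/93554955) = -612153388/93554955 ≈ -6.5433)
-r = -1*(-612153388/93554955) = 612153388/93554955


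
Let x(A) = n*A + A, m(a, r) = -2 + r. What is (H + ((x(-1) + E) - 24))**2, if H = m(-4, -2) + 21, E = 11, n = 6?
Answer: 9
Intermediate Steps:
x(A) = 7*A (x(A) = 6*A + A = 7*A)
H = 17 (H = (-2 - 2) + 21 = -4 + 21 = 17)
(H + ((x(-1) + E) - 24))**2 = (17 + ((7*(-1) + 11) - 24))**2 = (17 + ((-7 + 11) - 24))**2 = (17 + (4 - 24))**2 = (17 - 20)**2 = (-3)**2 = 9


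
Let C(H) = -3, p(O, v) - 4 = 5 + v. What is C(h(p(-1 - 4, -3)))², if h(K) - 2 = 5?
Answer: 9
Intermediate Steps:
p(O, v) = 9 + v (p(O, v) = 4 + (5 + v) = 9 + v)
h(K) = 7 (h(K) = 2 + 5 = 7)
C(h(p(-1 - 4, -3)))² = (-3)² = 9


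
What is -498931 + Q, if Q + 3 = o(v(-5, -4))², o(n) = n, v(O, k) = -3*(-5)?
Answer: -498709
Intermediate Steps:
v(O, k) = 15
Q = 222 (Q = -3 + 15² = -3 + 225 = 222)
-498931 + Q = -498931 + 222 = -498709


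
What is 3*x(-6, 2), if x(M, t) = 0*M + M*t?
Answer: -36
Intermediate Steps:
x(M, t) = M*t (x(M, t) = 0 + M*t = M*t)
3*x(-6, 2) = 3*(-6*2) = 3*(-12) = -36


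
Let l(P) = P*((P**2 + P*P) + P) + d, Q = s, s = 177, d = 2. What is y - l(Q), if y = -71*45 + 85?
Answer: -11124907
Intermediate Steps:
Q = 177
y = -3110 (y = -3195 + 85 = -3110)
l(P) = 2 + P*(P + 2*P**2) (l(P) = P*((P**2 + P*P) + P) + 2 = P*((P**2 + P**2) + P) + 2 = P*(2*P**2 + P) + 2 = P*(P + 2*P**2) + 2 = 2 + P*(P + 2*P**2))
y - l(Q) = -3110 - (2 + 177**2 + 2*177**3) = -3110 - (2 + 31329 + 2*5545233) = -3110 - (2 + 31329 + 11090466) = -3110 - 1*11121797 = -3110 - 11121797 = -11124907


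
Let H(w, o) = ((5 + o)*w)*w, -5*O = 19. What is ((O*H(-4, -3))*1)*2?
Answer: -1216/5 ≈ -243.20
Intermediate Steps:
O = -19/5 (O = -⅕*19 = -19/5 ≈ -3.8000)
H(w, o) = w²*(5 + o) (H(w, o) = (w*(5 + o))*w = w²*(5 + o))
((O*H(-4, -3))*1)*2 = (-19*(-4)²*(5 - 3)/5*1)*2 = (-304*2/5*1)*2 = (-19/5*32*1)*2 = -608/5*1*2 = -608/5*2 = -1216/5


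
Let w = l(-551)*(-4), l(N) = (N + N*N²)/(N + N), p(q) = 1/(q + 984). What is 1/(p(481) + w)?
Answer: -1465/889553859 ≈ -1.6469e-6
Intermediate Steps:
p(q) = 1/(984 + q)
l(N) = (N + N³)/(2*N) (l(N) = (N + N³)/((2*N)) = (N + N³)*(1/(2*N)) = (N + N³)/(2*N))
w = -607204 (w = (½ + (½)*(-551)²)*(-4) = (½ + (½)*303601)*(-4) = (½ + 303601/2)*(-4) = 151801*(-4) = -607204)
1/(p(481) + w) = 1/(1/(984 + 481) - 607204) = 1/(1/1465 - 607204) = 1/(-889553859/1465) = -1465/889553859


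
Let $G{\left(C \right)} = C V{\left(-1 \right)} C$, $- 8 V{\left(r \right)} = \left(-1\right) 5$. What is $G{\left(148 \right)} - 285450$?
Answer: $-271760$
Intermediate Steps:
$V{\left(r \right)} = \frac{5}{8}$ ($V{\left(r \right)} = - \frac{\left(-1\right) 5}{8} = \left(- \frac{1}{8}\right) \left(-5\right) = \frac{5}{8}$)
$G{\left(C \right)} = \frac{5 C^{2}}{8}$ ($G{\left(C \right)} = C \frac{5}{8} C = \frac{5 C}{8} C = \frac{5 C^{2}}{8}$)
$G{\left(148 \right)} - 285450 = \frac{5 \cdot 148^{2}}{8} - 285450 = \frac{5}{8} \cdot 21904 - 285450 = 13690 - 285450 = -271760$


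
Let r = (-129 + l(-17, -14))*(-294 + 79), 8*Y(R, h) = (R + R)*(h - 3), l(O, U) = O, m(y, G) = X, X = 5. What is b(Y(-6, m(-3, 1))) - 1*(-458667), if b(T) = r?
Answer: 490057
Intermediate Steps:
m(y, G) = 5
Y(R, h) = R*(-3 + h)/4 (Y(R, h) = ((R + R)*(h - 3))/8 = ((2*R)*(-3 + h))/8 = (2*R*(-3 + h))/8 = R*(-3 + h)/4)
r = 31390 (r = (-129 - 17)*(-294 + 79) = -146*(-215) = 31390)
b(T) = 31390
b(Y(-6, m(-3, 1))) - 1*(-458667) = 31390 - 1*(-458667) = 31390 + 458667 = 490057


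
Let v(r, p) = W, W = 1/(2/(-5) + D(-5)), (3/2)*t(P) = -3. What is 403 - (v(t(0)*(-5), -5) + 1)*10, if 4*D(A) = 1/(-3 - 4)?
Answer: 25373/61 ≈ 415.95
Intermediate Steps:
t(P) = -2 (t(P) = (⅔)*(-3) = -2)
D(A) = -1/28 (D(A) = 1/(4*(-3 - 4)) = (¼)/(-7) = (¼)*(-⅐) = -1/28)
W = -140/61 (W = 1/(2/(-5) - 1/28) = 1/(2*(-⅕) - 1/28) = 1/(-⅖ - 1/28) = 1/(-61/140) = -140/61 ≈ -2.2951)
v(r, p) = -140/61
403 - (v(t(0)*(-5), -5) + 1)*10 = 403 - (-140/61 + 1)*10 = 403 - (-79)*10/61 = 403 - 1*(-790/61) = 403 + 790/61 = 25373/61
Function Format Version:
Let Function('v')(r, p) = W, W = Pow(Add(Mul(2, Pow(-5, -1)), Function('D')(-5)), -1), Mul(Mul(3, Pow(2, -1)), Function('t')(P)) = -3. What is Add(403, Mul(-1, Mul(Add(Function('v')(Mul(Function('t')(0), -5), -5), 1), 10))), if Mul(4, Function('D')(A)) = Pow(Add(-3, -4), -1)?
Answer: Rational(25373, 61) ≈ 415.95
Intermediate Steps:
Function('t')(P) = -2 (Function('t')(P) = Mul(Rational(2, 3), -3) = -2)
Function('D')(A) = Rational(-1, 28) (Function('D')(A) = Mul(Rational(1, 4), Pow(Add(-3, -4), -1)) = Mul(Rational(1, 4), Pow(-7, -1)) = Mul(Rational(1, 4), Rational(-1, 7)) = Rational(-1, 28))
W = Rational(-140, 61) (W = Pow(Add(Mul(2, Pow(-5, -1)), Rational(-1, 28)), -1) = Pow(Add(Mul(2, Rational(-1, 5)), Rational(-1, 28)), -1) = Pow(Add(Rational(-2, 5), Rational(-1, 28)), -1) = Pow(Rational(-61, 140), -1) = Rational(-140, 61) ≈ -2.2951)
Function('v')(r, p) = Rational(-140, 61)
Add(403, Mul(-1, Mul(Add(Function('v')(Mul(Function('t')(0), -5), -5), 1), 10))) = Add(403, Mul(-1, Mul(Add(Rational(-140, 61), 1), 10))) = Add(403, Mul(-1, Mul(Rational(-79, 61), 10))) = Add(403, Mul(-1, Rational(-790, 61))) = Add(403, Rational(790, 61)) = Rational(25373, 61)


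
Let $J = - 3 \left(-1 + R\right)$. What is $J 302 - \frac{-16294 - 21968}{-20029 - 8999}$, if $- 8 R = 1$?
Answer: $\frac{9849509}{9676} \approx 1017.9$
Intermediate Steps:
$R = - \frac{1}{8}$ ($R = \left(- \frac{1}{8}\right) 1 = - \frac{1}{8} \approx -0.125$)
$J = \frac{27}{8}$ ($J = - 3 \left(-1 - \frac{1}{8}\right) = \left(-3\right) \left(- \frac{9}{8}\right) = \frac{27}{8} \approx 3.375$)
$J 302 - \frac{-16294 - 21968}{-20029 - 8999} = \frac{27}{8} \cdot 302 - \frac{-16294 - 21968}{-20029 - 8999} = \frac{4077}{4} - - \frac{38262}{-29028} = \frac{4077}{4} - \left(-38262\right) \left(- \frac{1}{29028}\right) = \frac{4077}{4} - \frac{6377}{4838} = \frac{9849509}{9676}$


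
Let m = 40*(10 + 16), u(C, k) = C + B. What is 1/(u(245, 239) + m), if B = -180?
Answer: 1/1105 ≈ 0.00090498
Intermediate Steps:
u(C, k) = -180 + C (u(C, k) = C - 180 = -180 + C)
m = 1040 (m = 40*26 = 1040)
1/(u(245, 239) + m) = 1/((-180 + 245) + 1040) = 1/(65 + 1040) = 1/1105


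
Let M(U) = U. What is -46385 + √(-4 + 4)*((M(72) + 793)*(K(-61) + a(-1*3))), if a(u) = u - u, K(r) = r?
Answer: -46385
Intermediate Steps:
a(u) = 0
-46385 + √(-4 + 4)*((M(72) + 793)*(K(-61) + a(-1*3))) = -46385 + √(-4 + 4)*((72 + 793)*(-61 + 0)) = -46385 + √0*(865*(-61)) = -46385 + 0*(-52765) = -46385 + 0 = -46385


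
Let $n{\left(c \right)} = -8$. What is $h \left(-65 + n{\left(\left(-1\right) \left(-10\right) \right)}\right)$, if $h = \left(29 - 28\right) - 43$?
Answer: $3066$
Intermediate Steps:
$h = -42$ ($h = 1 - 43 = -42$)
$h \left(-65 + n{\left(\left(-1\right) \left(-10\right) \right)}\right) = - 42 \left(-65 - 8\right) = \left(-42\right) \left(-73\right) = 3066$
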